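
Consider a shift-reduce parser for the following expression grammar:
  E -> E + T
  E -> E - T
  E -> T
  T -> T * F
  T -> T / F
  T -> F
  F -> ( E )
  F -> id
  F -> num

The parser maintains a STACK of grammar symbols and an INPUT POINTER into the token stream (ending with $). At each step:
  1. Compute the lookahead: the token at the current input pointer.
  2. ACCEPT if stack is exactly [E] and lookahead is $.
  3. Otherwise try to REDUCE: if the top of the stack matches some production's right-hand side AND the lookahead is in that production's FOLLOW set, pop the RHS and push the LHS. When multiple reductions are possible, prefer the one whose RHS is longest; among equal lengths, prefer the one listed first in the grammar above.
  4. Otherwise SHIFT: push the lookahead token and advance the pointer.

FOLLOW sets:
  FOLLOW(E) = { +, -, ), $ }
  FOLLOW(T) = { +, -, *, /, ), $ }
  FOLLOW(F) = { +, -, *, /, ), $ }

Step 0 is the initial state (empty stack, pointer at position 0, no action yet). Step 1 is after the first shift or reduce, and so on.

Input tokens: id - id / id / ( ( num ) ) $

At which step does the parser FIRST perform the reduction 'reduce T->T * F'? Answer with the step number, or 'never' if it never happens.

Step 1: shift id. Stack=[id] ptr=1 lookahead=- remaining=[- id / id / ( ( num ) ) $]
Step 2: reduce F->id. Stack=[F] ptr=1 lookahead=- remaining=[- id / id / ( ( num ) ) $]
Step 3: reduce T->F. Stack=[T] ptr=1 lookahead=- remaining=[- id / id / ( ( num ) ) $]
Step 4: reduce E->T. Stack=[E] ptr=1 lookahead=- remaining=[- id / id / ( ( num ) ) $]
Step 5: shift -. Stack=[E -] ptr=2 lookahead=id remaining=[id / id / ( ( num ) ) $]
Step 6: shift id. Stack=[E - id] ptr=3 lookahead=/ remaining=[/ id / ( ( num ) ) $]
Step 7: reduce F->id. Stack=[E - F] ptr=3 lookahead=/ remaining=[/ id / ( ( num ) ) $]
Step 8: reduce T->F. Stack=[E - T] ptr=3 lookahead=/ remaining=[/ id / ( ( num ) ) $]
Step 9: shift /. Stack=[E - T /] ptr=4 lookahead=id remaining=[id / ( ( num ) ) $]
Step 10: shift id. Stack=[E - T / id] ptr=5 lookahead=/ remaining=[/ ( ( num ) ) $]
Step 11: reduce F->id. Stack=[E - T / F] ptr=5 lookahead=/ remaining=[/ ( ( num ) ) $]
Step 12: reduce T->T / F. Stack=[E - T] ptr=5 lookahead=/ remaining=[/ ( ( num ) ) $]
Step 13: shift /. Stack=[E - T /] ptr=6 lookahead=( remaining=[( ( num ) ) $]
Step 14: shift (. Stack=[E - T / (] ptr=7 lookahead=( remaining=[( num ) ) $]
Step 15: shift (. Stack=[E - T / ( (] ptr=8 lookahead=num remaining=[num ) ) $]
Step 16: shift num. Stack=[E - T / ( ( num] ptr=9 lookahead=) remaining=[) ) $]
Step 17: reduce F->num. Stack=[E - T / ( ( F] ptr=9 lookahead=) remaining=[) ) $]
Step 18: reduce T->F. Stack=[E - T / ( ( T] ptr=9 lookahead=) remaining=[) ) $]
Step 19: reduce E->T. Stack=[E - T / ( ( E] ptr=9 lookahead=) remaining=[) ) $]
Step 20: shift ). Stack=[E - T / ( ( E )] ptr=10 lookahead=) remaining=[) $]
Step 21: reduce F->( E ). Stack=[E - T / ( F] ptr=10 lookahead=) remaining=[) $]
Step 22: reduce T->F. Stack=[E - T / ( T] ptr=10 lookahead=) remaining=[) $]
Step 23: reduce E->T. Stack=[E - T / ( E] ptr=10 lookahead=) remaining=[) $]
Step 24: shift ). Stack=[E - T / ( E )] ptr=11 lookahead=$ remaining=[$]
Step 25: reduce F->( E ). Stack=[E - T / F] ptr=11 lookahead=$ remaining=[$]
Step 26: reduce T->T / F. Stack=[E - T] ptr=11 lookahead=$ remaining=[$]
Step 27: reduce E->E - T. Stack=[E] ptr=11 lookahead=$ remaining=[$]
Step 28: accept. Stack=[E] ptr=11 lookahead=$ remaining=[$]

Answer: never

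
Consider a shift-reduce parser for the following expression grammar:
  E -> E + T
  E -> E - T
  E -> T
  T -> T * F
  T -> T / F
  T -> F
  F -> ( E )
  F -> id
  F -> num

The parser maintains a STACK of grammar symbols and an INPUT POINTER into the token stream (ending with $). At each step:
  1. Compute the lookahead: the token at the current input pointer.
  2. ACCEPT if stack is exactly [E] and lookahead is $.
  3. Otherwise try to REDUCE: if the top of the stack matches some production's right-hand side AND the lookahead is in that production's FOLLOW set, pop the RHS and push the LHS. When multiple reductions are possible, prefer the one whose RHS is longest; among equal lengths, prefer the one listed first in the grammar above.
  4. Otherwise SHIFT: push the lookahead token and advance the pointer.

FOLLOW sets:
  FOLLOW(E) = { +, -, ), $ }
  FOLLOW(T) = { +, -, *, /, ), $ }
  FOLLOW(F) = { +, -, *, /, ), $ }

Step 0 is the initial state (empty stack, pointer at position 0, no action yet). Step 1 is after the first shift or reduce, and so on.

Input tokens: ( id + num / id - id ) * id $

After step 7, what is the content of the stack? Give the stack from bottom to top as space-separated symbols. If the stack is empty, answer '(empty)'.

Step 1: shift (. Stack=[(] ptr=1 lookahead=id remaining=[id + num / id - id ) * id $]
Step 2: shift id. Stack=[( id] ptr=2 lookahead=+ remaining=[+ num / id - id ) * id $]
Step 3: reduce F->id. Stack=[( F] ptr=2 lookahead=+ remaining=[+ num / id - id ) * id $]
Step 4: reduce T->F. Stack=[( T] ptr=2 lookahead=+ remaining=[+ num / id - id ) * id $]
Step 5: reduce E->T. Stack=[( E] ptr=2 lookahead=+ remaining=[+ num / id - id ) * id $]
Step 6: shift +. Stack=[( E +] ptr=3 lookahead=num remaining=[num / id - id ) * id $]
Step 7: shift num. Stack=[( E + num] ptr=4 lookahead=/ remaining=[/ id - id ) * id $]

Answer: ( E + num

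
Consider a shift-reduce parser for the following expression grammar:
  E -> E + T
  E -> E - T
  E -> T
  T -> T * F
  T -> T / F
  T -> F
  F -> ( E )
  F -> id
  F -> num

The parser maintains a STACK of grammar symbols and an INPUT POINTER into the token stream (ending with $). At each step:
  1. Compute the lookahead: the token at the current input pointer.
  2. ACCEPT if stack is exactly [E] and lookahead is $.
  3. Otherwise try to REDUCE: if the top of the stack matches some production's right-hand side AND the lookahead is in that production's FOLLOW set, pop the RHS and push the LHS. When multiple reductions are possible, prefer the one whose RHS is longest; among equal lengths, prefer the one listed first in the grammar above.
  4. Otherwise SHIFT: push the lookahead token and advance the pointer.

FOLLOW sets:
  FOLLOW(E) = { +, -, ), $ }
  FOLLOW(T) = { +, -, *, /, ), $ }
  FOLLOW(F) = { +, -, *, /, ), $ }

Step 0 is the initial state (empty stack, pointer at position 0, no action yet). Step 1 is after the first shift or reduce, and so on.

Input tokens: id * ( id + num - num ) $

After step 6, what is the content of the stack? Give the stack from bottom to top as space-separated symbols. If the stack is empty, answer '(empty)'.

Step 1: shift id. Stack=[id] ptr=1 lookahead=* remaining=[* ( id + num - num ) $]
Step 2: reduce F->id. Stack=[F] ptr=1 lookahead=* remaining=[* ( id + num - num ) $]
Step 3: reduce T->F. Stack=[T] ptr=1 lookahead=* remaining=[* ( id + num - num ) $]
Step 4: shift *. Stack=[T *] ptr=2 lookahead=( remaining=[( id + num - num ) $]
Step 5: shift (. Stack=[T * (] ptr=3 lookahead=id remaining=[id + num - num ) $]
Step 6: shift id. Stack=[T * ( id] ptr=4 lookahead=+ remaining=[+ num - num ) $]

Answer: T * ( id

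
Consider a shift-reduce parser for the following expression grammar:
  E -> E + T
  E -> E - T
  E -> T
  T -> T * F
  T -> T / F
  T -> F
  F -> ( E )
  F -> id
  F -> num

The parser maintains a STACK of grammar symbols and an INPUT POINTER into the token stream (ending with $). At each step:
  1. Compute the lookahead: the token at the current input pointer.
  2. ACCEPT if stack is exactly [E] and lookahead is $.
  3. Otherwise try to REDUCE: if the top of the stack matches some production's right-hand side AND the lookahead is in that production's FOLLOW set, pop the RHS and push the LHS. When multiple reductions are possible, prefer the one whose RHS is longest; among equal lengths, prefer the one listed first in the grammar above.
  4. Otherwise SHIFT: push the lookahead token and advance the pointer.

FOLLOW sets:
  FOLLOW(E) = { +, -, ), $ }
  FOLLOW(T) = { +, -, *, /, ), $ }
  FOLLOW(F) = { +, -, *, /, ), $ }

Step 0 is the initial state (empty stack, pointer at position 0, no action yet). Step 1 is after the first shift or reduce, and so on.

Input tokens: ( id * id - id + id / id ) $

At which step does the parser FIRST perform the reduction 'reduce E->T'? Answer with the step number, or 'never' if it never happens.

Answer: 9

Derivation:
Step 1: shift (. Stack=[(] ptr=1 lookahead=id remaining=[id * id - id + id / id ) $]
Step 2: shift id. Stack=[( id] ptr=2 lookahead=* remaining=[* id - id + id / id ) $]
Step 3: reduce F->id. Stack=[( F] ptr=2 lookahead=* remaining=[* id - id + id / id ) $]
Step 4: reduce T->F. Stack=[( T] ptr=2 lookahead=* remaining=[* id - id + id / id ) $]
Step 5: shift *. Stack=[( T *] ptr=3 lookahead=id remaining=[id - id + id / id ) $]
Step 6: shift id. Stack=[( T * id] ptr=4 lookahead=- remaining=[- id + id / id ) $]
Step 7: reduce F->id. Stack=[( T * F] ptr=4 lookahead=- remaining=[- id + id / id ) $]
Step 8: reduce T->T * F. Stack=[( T] ptr=4 lookahead=- remaining=[- id + id / id ) $]
Step 9: reduce E->T. Stack=[( E] ptr=4 lookahead=- remaining=[- id + id / id ) $]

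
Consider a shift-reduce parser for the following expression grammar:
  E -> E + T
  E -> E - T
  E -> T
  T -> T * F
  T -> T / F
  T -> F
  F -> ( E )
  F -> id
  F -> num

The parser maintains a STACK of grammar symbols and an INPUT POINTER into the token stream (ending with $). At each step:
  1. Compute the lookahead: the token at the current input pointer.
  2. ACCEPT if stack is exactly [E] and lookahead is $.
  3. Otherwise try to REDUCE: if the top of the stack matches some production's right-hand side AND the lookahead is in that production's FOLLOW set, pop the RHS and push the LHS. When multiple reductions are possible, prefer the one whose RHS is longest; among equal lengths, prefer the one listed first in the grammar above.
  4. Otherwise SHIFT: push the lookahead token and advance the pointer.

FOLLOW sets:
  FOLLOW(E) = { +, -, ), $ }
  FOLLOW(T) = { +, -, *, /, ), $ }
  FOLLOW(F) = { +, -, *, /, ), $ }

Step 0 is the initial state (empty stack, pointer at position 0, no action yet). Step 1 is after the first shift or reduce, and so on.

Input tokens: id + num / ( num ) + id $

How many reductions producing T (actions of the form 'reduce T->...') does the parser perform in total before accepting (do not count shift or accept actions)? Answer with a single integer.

Step 1: shift id. Stack=[id] ptr=1 lookahead=+ remaining=[+ num / ( num ) + id $]
Step 2: reduce F->id. Stack=[F] ptr=1 lookahead=+ remaining=[+ num / ( num ) + id $]
Step 3: reduce T->F. Stack=[T] ptr=1 lookahead=+ remaining=[+ num / ( num ) + id $]
Step 4: reduce E->T. Stack=[E] ptr=1 lookahead=+ remaining=[+ num / ( num ) + id $]
Step 5: shift +. Stack=[E +] ptr=2 lookahead=num remaining=[num / ( num ) + id $]
Step 6: shift num. Stack=[E + num] ptr=3 lookahead=/ remaining=[/ ( num ) + id $]
Step 7: reduce F->num. Stack=[E + F] ptr=3 lookahead=/ remaining=[/ ( num ) + id $]
Step 8: reduce T->F. Stack=[E + T] ptr=3 lookahead=/ remaining=[/ ( num ) + id $]
Step 9: shift /. Stack=[E + T /] ptr=4 lookahead=( remaining=[( num ) + id $]
Step 10: shift (. Stack=[E + T / (] ptr=5 lookahead=num remaining=[num ) + id $]
Step 11: shift num. Stack=[E + T / ( num] ptr=6 lookahead=) remaining=[) + id $]
Step 12: reduce F->num. Stack=[E + T / ( F] ptr=6 lookahead=) remaining=[) + id $]
Step 13: reduce T->F. Stack=[E + T / ( T] ptr=6 lookahead=) remaining=[) + id $]
Step 14: reduce E->T. Stack=[E + T / ( E] ptr=6 lookahead=) remaining=[) + id $]
Step 15: shift ). Stack=[E + T / ( E )] ptr=7 lookahead=+ remaining=[+ id $]
Step 16: reduce F->( E ). Stack=[E + T / F] ptr=7 lookahead=+ remaining=[+ id $]
Step 17: reduce T->T / F. Stack=[E + T] ptr=7 lookahead=+ remaining=[+ id $]
Step 18: reduce E->E + T. Stack=[E] ptr=7 lookahead=+ remaining=[+ id $]
Step 19: shift +. Stack=[E +] ptr=8 lookahead=id remaining=[id $]
Step 20: shift id. Stack=[E + id] ptr=9 lookahead=$ remaining=[$]
Step 21: reduce F->id. Stack=[E + F] ptr=9 lookahead=$ remaining=[$]
Step 22: reduce T->F. Stack=[E + T] ptr=9 lookahead=$ remaining=[$]
Step 23: reduce E->E + T. Stack=[E] ptr=9 lookahead=$ remaining=[$]
Step 24: accept. Stack=[E] ptr=9 lookahead=$ remaining=[$]

Answer: 5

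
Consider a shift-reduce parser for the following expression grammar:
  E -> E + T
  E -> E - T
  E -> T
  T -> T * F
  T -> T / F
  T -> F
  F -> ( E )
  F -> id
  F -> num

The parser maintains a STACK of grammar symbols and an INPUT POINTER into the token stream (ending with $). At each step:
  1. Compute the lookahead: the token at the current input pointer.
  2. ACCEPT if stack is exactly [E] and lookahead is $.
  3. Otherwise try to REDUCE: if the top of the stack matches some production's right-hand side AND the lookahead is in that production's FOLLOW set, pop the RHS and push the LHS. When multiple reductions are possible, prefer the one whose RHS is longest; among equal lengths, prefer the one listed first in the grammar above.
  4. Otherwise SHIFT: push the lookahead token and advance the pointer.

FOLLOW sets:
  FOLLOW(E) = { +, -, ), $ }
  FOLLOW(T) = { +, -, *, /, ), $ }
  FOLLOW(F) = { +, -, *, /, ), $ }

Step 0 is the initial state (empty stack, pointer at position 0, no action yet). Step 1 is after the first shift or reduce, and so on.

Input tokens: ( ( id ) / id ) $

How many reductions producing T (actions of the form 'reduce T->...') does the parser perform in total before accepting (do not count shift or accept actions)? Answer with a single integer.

Answer: 4

Derivation:
Step 1: shift (. Stack=[(] ptr=1 lookahead=( remaining=[( id ) / id ) $]
Step 2: shift (. Stack=[( (] ptr=2 lookahead=id remaining=[id ) / id ) $]
Step 3: shift id. Stack=[( ( id] ptr=3 lookahead=) remaining=[) / id ) $]
Step 4: reduce F->id. Stack=[( ( F] ptr=3 lookahead=) remaining=[) / id ) $]
Step 5: reduce T->F. Stack=[( ( T] ptr=3 lookahead=) remaining=[) / id ) $]
Step 6: reduce E->T. Stack=[( ( E] ptr=3 lookahead=) remaining=[) / id ) $]
Step 7: shift ). Stack=[( ( E )] ptr=4 lookahead=/ remaining=[/ id ) $]
Step 8: reduce F->( E ). Stack=[( F] ptr=4 lookahead=/ remaining=[/ id ) $]
Step 9: reduce T->F. Stack=[( T] ptr=4 lookahead=/ remaining=[/ id ) $]
Step 10: shift /. Stack=[( T /] ptr=5 lookahead=id remaining=[id ) $]
Step 11: shift id. Stack=[( T / id] ptr=6 lookahead=) remaining=[) $]
Step 12: reduce F->id. Stack=[( T / F] ptr=6 lookahead=) remaining=[) $]
Step 13: reduce T->T / F. Stack=[( T] ptr=6 lookahead=) remaining=[) $]
Step 14: reduce E->T. Stack=[( E] ptr=6 lookahead=) remaining=[) $]
Step 15: shift ). Stack=[( E )] ptr=7 lookahead=$ remaining=[$]
Step 16: reduce F->( E ). Stack=[F] ptr=7 lookahead=$ remaining=[$]
Step 17: reduce T->F. Stack=[T] ptr=7 lookahead=$ remaining=[$]
Step 18: reduce E->T. Stack=[E] ptr=7 lookahead=$ remaining=[$]
Step 19: accept. Stack=[E] ptr=7 lookahead=$ remaining=[$]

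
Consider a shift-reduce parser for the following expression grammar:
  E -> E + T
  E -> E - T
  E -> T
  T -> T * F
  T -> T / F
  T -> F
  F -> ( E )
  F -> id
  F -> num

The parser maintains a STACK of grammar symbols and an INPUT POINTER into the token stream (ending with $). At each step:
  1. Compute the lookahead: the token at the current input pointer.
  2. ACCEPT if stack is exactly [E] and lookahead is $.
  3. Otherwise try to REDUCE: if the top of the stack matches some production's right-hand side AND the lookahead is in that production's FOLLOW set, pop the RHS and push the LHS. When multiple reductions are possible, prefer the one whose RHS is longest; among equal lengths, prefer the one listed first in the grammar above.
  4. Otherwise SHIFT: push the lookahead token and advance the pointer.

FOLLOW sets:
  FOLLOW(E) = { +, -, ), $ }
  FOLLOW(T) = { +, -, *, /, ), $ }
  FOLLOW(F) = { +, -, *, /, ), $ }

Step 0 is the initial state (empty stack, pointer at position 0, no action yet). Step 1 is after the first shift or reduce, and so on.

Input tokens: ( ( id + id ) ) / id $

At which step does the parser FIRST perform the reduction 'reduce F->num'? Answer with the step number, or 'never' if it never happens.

Answer: never

Derivation:
Step 1: shift (. Stack=[(] ptr=1 lookahead=( remaining=[( id + id ) ) / id $]
Step 2: shift (. Stack=[( (] ptr=2 lookahead=id remaining=[id + id ) ) / id $]
Step 3: shift id. Stack=[( ( id] ptr=3 lookahead=+ remaining=[+ id ) ) / id $]
Step 4: reduce F->id. Stack=[( ( F] ptr=3 lookahead=+ remaining=[+ id ) ) / id $]
Step 5: reduce T->F. Stack=[( ( T] ptr=3 lookahead=+ remaining=[+ id ) ) / id $]
Step 6: reduce E->T. Stack=[( ( E] ptr=3 lookahead=+ remaining=[+ id ) ) / id $]
Step 7: shift +. Stack=[( ( E +] ptr=4 lookahead=id remaining=[id ) ) / id $]
Step 8: shift id. Stack=[( ( E + id] ptr=5 lookahead=) remaining=[) ) / id $]
Step 9: reduce F->id. Stack=[( ( E + F] ptr=5 lookahead=) remaining=[) ) / id $]
Step 10: reduce T->F. Stack=[( ( E + T] ptr=5 lookahead=) remaining=[) ) / id $]
Step 11: reduce E->E + T. Stack=[( ( E] ptr=5 lookahead=) remaining=[) ) / id $]
Step 12: shift ). Stack=[( ( E )] ptr=6 lookahead=) remaining=[) / id $]
Step 13: reduce F->( E ). Stack=[( F] ptr=6 lookahead=) remaining=[) / id $]
Step 14: reduce T->F. Stack=[( T] ptr=6 lookahead=) remaining=[) / id $]
Step 15: reduce E->T. Stack=[( E] ptr=6 lookahead=) remaining=[) / id $]
Step 16: shift ). Stack=[( E )] ptr=7 lookahead=/ remaining=[/ id $]
Step 17: reduce F->( E ). Stack=[F] ptr=7 lookahead=/ remaining=[/ id $]
Step 18: reduce T->F. Stack=[T] ptr=7 lookahead=/ remaining=[/ id $]
Step 19: shift /. Stack=[T /] ptr=8 lookahead=id remaining=[id $]
Step 20: shift id. Stack=[T / id] ptr=9 lookahead=$ remaining=[$]
Step 21: reduce F->id. Stack=[T / F] ptr=9 lookahead=$ remaining=[$]
Step 22: reduce T->T / F. Stack=[T] ptr=9 lookahead=$ remaining=[$]
Step 23: reduce E->T. Stack=[E] ptr=9 lookahead=$ remaining=[$]
Step 24: accept. Stack=[E] ptr=9 lookahead=$ remaining=[$]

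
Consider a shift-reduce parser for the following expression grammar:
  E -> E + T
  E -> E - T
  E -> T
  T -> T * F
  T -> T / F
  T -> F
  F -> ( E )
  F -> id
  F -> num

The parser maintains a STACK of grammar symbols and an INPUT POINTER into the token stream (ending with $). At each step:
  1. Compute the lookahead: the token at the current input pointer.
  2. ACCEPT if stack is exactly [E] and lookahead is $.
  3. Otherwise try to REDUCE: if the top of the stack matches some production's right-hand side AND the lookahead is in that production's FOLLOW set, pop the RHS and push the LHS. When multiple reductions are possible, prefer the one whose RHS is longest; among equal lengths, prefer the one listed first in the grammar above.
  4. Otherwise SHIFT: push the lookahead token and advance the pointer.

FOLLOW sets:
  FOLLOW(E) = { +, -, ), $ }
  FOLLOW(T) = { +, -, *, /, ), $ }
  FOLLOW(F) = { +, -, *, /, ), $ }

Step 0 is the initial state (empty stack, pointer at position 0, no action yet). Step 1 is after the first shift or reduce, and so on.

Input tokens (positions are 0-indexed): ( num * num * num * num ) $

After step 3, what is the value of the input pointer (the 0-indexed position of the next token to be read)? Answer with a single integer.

Answer: 2

Derivation:
Step 1: shift (. Stack=[(] ptr=1 lookahead=num remaining=[num * num * num * num ) $]
Step 2: shift num. Stack=[( num] ptr=2 lookahead=* remaining=[* num * num * num ) $]
Step 3: reduce F->num. Stack=[( F] ptr=2 lookahead=* remaining=[* num * num * num ) $]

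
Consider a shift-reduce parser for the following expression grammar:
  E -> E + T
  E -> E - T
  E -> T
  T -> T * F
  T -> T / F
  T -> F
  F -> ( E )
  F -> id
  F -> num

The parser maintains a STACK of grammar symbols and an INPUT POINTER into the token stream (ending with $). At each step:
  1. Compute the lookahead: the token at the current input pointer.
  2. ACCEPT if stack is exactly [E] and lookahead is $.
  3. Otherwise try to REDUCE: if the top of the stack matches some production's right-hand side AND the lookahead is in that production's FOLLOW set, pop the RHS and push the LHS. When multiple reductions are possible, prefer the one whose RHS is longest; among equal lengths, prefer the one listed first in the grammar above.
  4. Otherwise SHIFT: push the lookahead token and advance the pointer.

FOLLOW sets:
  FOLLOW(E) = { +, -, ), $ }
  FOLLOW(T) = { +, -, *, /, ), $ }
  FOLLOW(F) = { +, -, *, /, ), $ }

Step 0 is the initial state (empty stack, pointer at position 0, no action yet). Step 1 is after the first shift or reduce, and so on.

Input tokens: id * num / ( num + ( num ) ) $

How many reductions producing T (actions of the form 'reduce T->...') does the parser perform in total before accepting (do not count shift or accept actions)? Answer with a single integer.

Step 1: shift id. Stack=[id] ptr=1 lookahead=* remaining=[* num / ( num + ( num ) ) $]
Step 2: reduce F->id. Stack=[F] ptr=1 lookahead=* remaining=[* num / ( num + ( num ) ) $]
Step 3: reduce T->F. Stack=[T] ptr=1 lookahead=* remaining=[* num / ( num + ( num ) ) $]
Step 4: shift *. Stack=[T *] ptr=2 lookahead=num remaining=[num / ( num + ( num ) ) $]
Step 5: shift num. Stack=[T * num] ptr=3 lookahead=/ remaining=[/ ( num + ( num ) ) $]
Step 6: reduce F->num. Stack=[T * F] ptr=3 lookahead=/ remaining=[/ ( num + ( num ) ) $]
Step 7: reduce T->T * F. Stack=[T] ptr=3 lookahead=/ remaining=[/ ( num + ( num ) ) $]
Step 8: shift /. Stack=[T /] ptr=4 lookahead=( remaining=[( num + ( num ) ) $]
Step 9: shift (. Stack=[T / (] ptr=5 lookahead=num remaining=[num + ( num ) ) $]
Step 10: shift num. Stack=[T / ( num] ptr=6 lookahead=+ remaining=[+ ( num ) ) $]
Step 11: reduce F->num. Stack=[T / ( F] ptr=6 lookahead=+ remaining=[+ ( num ) ) $]
Step 12: reduce T->F. Stack=[T / ( T] ptr=6 lookahead=+ remaining=[+ ( num ) ) $]
Step 13: reduce E->T. Stack=[T / ( E] ptr=6 lookahead=+ remaining=[+ ( num ) ) $]
Step 14: shift +. Stack=[T / ( E +] ptr=7 lookahead=( remaining=[( num ) ) $]
Step 15: shift (. Stack=[T / ( E + (] ptr=8 lookahead=num remaining=[num ) ) $]
Step 16: shift num. Stack=[T / ( E + ( num] ptr=9 lookahead=) remaining=[) ) $]
Step 17: reduce F->num. Stack=[T / ( E + ( F] ptr=9 lookahead=) remaining=[) ) $]
Step 18: reduce T->F. Stack=[T / ( E + ( T] ptr=9 lookahead=) remaining=[) ) $]
Step 19: reduce E->T. Stack=[T / ( E + ( E] ptr=9 lookahead=) remaining=[) ) $]
Step 20: shift ). Stack=[T / ( E + ( E )] ptr=10 lookahead=) remaining=[) $]
Step 21: reduce F->( E ). Stack=[T / ( E + F] ptr=10 lookahead=) remaining=[) $]
Step 22: reduce T->F. Stack=[T / ( E + T] ptr=10 lookahead=) remaining=[) $]
Step 23: reduce E->E + T. Stack=[T / ( E] ptr=10 lookahead=) remaining=[) $]
Step 24: shift ). Stack=[T / ( E )] ptr=11 lookahead=$ remaining=[$]
Step 25: reduce F->( E ). Stack=[T / F] ptr=11 lookahead=$ remaining=[$]
Step 26: reduce T->T / F. Stack=[T] ptr=11 lookahead=$ remaining=[$]
Step 27: reduce E->T. Stack=[E] ptr=11 lookahead=$ remaining=[$]
Step 28: accept. Stack=[E] ptr=11 lookahead=$ remaining=[$]

Answer: 6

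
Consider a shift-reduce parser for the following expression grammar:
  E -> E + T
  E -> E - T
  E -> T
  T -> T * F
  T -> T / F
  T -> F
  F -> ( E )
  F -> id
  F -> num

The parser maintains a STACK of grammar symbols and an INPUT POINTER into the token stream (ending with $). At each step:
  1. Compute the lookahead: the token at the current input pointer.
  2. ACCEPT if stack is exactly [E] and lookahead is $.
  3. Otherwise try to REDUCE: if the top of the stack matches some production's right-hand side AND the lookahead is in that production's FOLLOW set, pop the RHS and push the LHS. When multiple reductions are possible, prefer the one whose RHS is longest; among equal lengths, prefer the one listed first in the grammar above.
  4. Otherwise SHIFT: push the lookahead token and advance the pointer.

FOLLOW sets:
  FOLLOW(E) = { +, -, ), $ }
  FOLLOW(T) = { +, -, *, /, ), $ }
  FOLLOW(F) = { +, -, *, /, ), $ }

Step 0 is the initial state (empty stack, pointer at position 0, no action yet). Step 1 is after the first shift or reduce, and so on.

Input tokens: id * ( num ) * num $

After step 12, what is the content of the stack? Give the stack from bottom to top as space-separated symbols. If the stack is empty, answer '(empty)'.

Step 1: shift id. Stack=[id] ptr=1 lookahead=* remaining=[* ( num ) * num $]
Step 2: reduce F->id. Stack=[F] ptr=1 lookahead=* remaining=[* ( num ) * num $]
Step 3: reduce T->F. Stack=[T] ptr=1 lookahead=* remaining=[* ( num ) * num $]
Step 4: shift *. Stack=[T *] ptr=2 lookahead=( remaining=[( num ) * num $]
Step 5: shift (. Stack=[T * (] ptr=3 lookahead=num remaining=[num ) * num $]
Step 6: shift num. Stack=[T * ( num] ptr=4 lookahead=) remaining=[) * num $]
Step 7: reduce F->num. Stack=[T * ( F] ptr=4 lookahead=) remaining=[) * num $]
Step 8: reduce T->F. Stack=[T * ( T] ptr=4 lookahead=) remaining=[) * num $]
Step 9: reduce E->T. Stack=[T * ( E] ptr=4 lookahead=) remaining=[) * num $]
Step 10: shift ). Stack=[T * ( E )] ptr=5 lookahead=* remaining=[* num $]
Step 11: reduce F->( E ). Stack=[T * F] ptr=5 lookahead=* remaining=[* num $]
Step 12: reduce T->T * F. Stack=[T] ptr=5 lookahead=* remaining=[* num $]

Answer: T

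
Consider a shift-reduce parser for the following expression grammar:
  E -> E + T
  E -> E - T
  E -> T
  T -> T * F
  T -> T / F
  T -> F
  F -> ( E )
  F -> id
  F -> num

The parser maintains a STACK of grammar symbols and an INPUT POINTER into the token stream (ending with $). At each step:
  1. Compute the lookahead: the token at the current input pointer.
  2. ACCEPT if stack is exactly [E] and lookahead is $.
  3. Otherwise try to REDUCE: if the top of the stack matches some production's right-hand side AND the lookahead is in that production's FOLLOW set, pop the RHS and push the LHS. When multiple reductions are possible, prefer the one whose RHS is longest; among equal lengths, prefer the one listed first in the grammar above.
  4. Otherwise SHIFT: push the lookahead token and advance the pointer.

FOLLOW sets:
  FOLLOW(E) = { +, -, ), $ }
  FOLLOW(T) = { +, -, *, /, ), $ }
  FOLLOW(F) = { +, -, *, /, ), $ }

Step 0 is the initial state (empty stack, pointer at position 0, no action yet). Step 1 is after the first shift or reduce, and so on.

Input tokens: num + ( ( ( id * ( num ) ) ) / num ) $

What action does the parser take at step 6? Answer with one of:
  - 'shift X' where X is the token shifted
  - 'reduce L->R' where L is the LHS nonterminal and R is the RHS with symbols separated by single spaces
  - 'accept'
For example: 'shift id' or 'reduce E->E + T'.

Answer: shift (

Derivation:
Step 1: shift num. Stack=[num] ptr=1 lookahead=+ remaining=[+ ( ( ( id * ( num ) ) ) / num ) $]
Step 2: reduce F->num. Stack=[F] ptr=1 lookahead=+ remaining=[+ ( ( ( id * ( num ) ) ) / num ) $]
Step 3: reduce T->F. Stack=[T] ptr=1 lookahead=+ remaining=[+ ( ( ( id * ( num ) ) ) / num ) $]
Step 4: reduce E->T. Stack=[E] ptr=1 lookahead=+ remaining=[+ ( ( ( id * ( num ) ) ) / num ) $]
Step 5: shift +. Stack=[E +] ptr=2 lookahead=( remaining=[( ( ( id * ( num ) ) ) / num ) $]
Step 6: shift (. Stack=[E + (] ptr=3 lookahead=( remaining=[( ( id * ( num ) ) ) / num ) $]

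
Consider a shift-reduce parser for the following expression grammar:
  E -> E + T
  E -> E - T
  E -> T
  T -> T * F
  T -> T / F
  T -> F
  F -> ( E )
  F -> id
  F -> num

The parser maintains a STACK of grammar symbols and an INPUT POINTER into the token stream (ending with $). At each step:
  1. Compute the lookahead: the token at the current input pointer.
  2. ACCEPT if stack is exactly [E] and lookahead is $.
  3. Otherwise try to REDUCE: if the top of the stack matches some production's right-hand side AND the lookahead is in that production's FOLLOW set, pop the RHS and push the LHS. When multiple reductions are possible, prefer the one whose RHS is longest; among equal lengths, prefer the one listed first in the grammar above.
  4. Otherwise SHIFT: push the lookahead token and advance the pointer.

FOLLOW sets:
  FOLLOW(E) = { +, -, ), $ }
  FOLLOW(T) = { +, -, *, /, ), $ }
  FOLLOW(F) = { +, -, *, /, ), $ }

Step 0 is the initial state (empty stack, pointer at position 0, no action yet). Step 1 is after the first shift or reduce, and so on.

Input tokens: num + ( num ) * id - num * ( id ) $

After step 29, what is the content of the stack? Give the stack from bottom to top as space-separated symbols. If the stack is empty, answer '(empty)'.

Answer: E - T * ( E )

Derivation:
Step 1: shift num. Stack=[num] ptr=1 lookahead=+ remaining=[+ ( num ) * id - num * ( id ) $]
Step 2: reduce F->num. Stack=[F] ptr=1 lookahead=+ remaining=[+ ( num ) * id - num * ( id ) $]
Step 3: reduce T->F. Stack=[T] ptr=1 lookahead=+ remaining=[+ ( num ) * id - num * ( id ) $]
Step 4: reduce E->T. Stack=[E] ptr=1 lookahead=+ remaining=[+ ( num ) * id - num * ( id ) $]
Step 5: shift +. Stack=[E +] ptr=2 lookahead=( remaining=[( num ) * id - num * ( id ) $]
Step 6: shift (. Stack=[E + (] ptr=3 lookahead=num remaining=[num ) * id - num * ( id ) $]
Step 7: shift num. Stack=[E + ( num] ptr=4 lookahead=) remaining=[) * id - num * ( id ) $]
Step 8: reduce F->num. Stack=[E + ( F] ptr=4 lookahead=) remaining=[) * id - num * ( id ) $]
Step 9: reduce T->F. Stack=[E + ( T] ptr=4 lookahead=) remaining=[) * id - num * ( id ) $]
Step 10: reduce E->T. Stack=[E + ( E] ptr=4 lookahead=) remaining=[) * id - num * ( id ) $]
Step 11: shift ). Stack=[E + ( E )] ptr=5 lookahead=* remaining=[* id - num * ( id ) $]
Step 12: reduce F->( E ). Stack=[E + F] ptr=5 lookahead=* remaining=[* id - num * ( id ) $]
Step 13: reduce T->F. Stack=[E + T] ptr=5 lookahead=* remaining=[* id - num * ( id ) $]
Step 14: shift *. Stack=[E + T *] ptr=6 lookahead=id remaining=[id - num * ( id ) $]
Step 15: shift id. Stack=[E + T * id] ptr=7 lookahead=- remaining=[- num * ( id ) $]
Step 16: reduce F->id. Stack=[E + T * F] ptr=7 lookahead=- remaining=[- num * ( id ) $]
Step 17: reduce T->T * F. Stack=[E + T] ptr=7 lookahead=- remaining=[- num * ( id ) $]
Step 18: reduce E->E + T. Stack=[E] ptr=7 lookahead=- remaining=[- num * ( id ) $]
Step 19: shift -. Stack=[E -] ptr=8 lookahead=num remaining=[num * ( id ) $]
Step 20: shift num. Stack=[E - num] ptr=9 lookahead=* remaining=[* ( id ) $]
Step 21: reduce F->num. Stack=[E - F] ptr=9 lookahead=* remaining=[* ( id ) $]
Step 22: reduce T->F. Stack=[E - T] ptr=9 lookahead=* remaining=[* ( id ) $]
Step 23: shift *. Stack=[E - T *] ptr=10 lookahead=( remaining=[( id ) $]
Step 24: shift (. Stack=[E - T * (] ptr=11 lookahead=id remaining=[id ) $]
Step 25: shift id. Stack=[E - T * ( id] ptr=12 lookahead=) remaining=[) $]
Step 26: reduce F->id. Stack=[E - T * ( F] ptr=12 lookahead=) remaining=[) $]
Step 27: reduce T->F. Stack=[E - T * ( T] ptr=12 lookahead=) remaining=[) $]
Step 28: reduce E->T. Stack=[E - T * ( E] ptr=12 lookahead=) remaining=[) $]
Step 29: shift ). Stack=[E - T * ( E )] ptr=13 lookahead=$ remaining=[$]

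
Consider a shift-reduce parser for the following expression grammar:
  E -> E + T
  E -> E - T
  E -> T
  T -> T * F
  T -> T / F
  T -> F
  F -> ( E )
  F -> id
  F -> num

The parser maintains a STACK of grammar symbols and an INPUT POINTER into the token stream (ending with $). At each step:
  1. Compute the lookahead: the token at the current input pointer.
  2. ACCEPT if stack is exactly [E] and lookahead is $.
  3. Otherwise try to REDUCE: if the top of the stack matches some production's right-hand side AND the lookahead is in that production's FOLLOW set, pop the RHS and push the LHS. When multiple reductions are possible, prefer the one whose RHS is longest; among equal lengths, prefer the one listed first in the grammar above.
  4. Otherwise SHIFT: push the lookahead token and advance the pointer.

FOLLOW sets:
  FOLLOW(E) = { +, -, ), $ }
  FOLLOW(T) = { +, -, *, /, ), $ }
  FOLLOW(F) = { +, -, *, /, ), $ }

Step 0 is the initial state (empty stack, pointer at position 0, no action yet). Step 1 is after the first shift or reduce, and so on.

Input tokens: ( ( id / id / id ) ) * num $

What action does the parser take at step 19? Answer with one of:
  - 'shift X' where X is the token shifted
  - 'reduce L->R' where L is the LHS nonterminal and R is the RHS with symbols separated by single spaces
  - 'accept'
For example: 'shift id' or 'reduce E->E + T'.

Step 1: shift (. Stack=[(] ptr=1 lookahead=( remaining=[( id / id / id ) ) * num $]
Step 2: shift (. Stack=[( (] ptr=2 lookahead=id remaining=[id / id / id ) ) * num $]
Step 3: shift id. Stack=[( ( id] ptr=3 lookahead=/ remaining=[/ id / id ) ) * num $]
Step 4: reduce F->id. Stack=[( ( F] ptr=3 lookahead=/ remaining=[/ id / id ) ) * num $]
Step 5: reduce T->F. Stack=[( ( T] ptr=3 lookahead=/ remaining=[/ id / id ) ) * num $]
Step 6: shift /. Stack=[( ( T /] ptr=4 lookahead=id remaining=[id / id ) ) * num $]
Step 7: shift id. Stack=[( ( T / id] ptr=5 lookahead=/ remaining=[/ id ) ) * num $]
Step 8: reduce F->id. Stack=[( ( T / F] ptr=5 lookahead=/ remaining=[/ id ) ) * num $]
Step 9: reduce T->T / F. Stack=[( ( T] ptr=5 lookahead=/ remaining=[/ id ) ) * num $]
Step 10: shift /. Stack=[( ( T /] ptr=6 lookahead=id remaining=[id ) ) * num $]
Step 11: shift id. Stack=[( ( T / id] ptr=7 lookahead=) remaining=[) ) * num $]
Step 12: reduce F->id. Stack=[( ( T / F] ptr=7 lookahead=) remaining=[) ) * num $]
Step 13: reduce T->T / F. Stack=[( ( T] ptr=7 lookahead=) remaining=[) ) * num $]
Step 14: reduce E->T. Stack=[( ( E] ptr=7 lookahead=) remaining=[) ) * num $]
Step 15: shift ). Stack=[( ( E )] ptr=8 lookahead=) remaining=[) * num $]
Step 16: reduce F->( E ). Stack=[( F] ptr=8 lookahead=) remaining=[) * num $]
Step 17: reduce T->F. Stack=[( T] ptr=8 lookahead=) remaining=[) * num $]
Step 18: reduce E->T. Stack=[( E] ptr=8 lookahead=) remaining=[) * num $]
Step 19: shift ). Stack=[( E )] ptr=9 lookahead=* remaining=[* num $]

Answer: shift )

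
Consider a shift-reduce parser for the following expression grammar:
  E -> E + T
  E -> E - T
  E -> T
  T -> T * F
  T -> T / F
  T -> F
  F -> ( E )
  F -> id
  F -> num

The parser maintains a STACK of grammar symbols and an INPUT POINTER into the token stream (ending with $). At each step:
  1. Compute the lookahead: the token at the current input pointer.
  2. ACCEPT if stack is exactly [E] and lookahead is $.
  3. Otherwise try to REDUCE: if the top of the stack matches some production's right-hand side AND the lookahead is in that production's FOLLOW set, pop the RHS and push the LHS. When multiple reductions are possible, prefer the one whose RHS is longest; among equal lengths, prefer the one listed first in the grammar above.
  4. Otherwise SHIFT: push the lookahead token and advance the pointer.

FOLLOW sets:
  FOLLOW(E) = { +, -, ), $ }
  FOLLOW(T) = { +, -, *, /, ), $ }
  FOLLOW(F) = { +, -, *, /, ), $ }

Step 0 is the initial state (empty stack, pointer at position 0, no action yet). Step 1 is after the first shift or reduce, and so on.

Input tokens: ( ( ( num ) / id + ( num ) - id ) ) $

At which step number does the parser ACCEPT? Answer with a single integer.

Answer: 39

Derivation:
Step 1: shift (. Stack=[(] ptr=1 lookahead=( remaining=[( ( num ) / id + ( num ) - id ) ) $]
Step 2: shift (. Stack=[( (] ptr=2 lookahead=( remaining=[( num ) / id + ( num ) - id ) ) $]
Step 3: shift (. Stack=[( ( (] ptr=3 lookahead=num remaining=[num ) / id + ( num ) - id ) ) $]
Step 4: shift num. Stack=[( ( ( num] ptr=4 lookahead=) remaining=[) / id + ( num ) - id ) ) $]
Step 5: reduce F->num. Stack=[( ( ( F] ptr=4 lookahead=) remaining=[) / id + ( num ) - id ) ) $]
Step 6: reduce T->F. Stack=[( ( ( T] ptr=4 lookahead=) remaining=[) / id + ( num ) - id ) ) $]
Step 7: reduce E->T. Stack=[( ( ( E] ptr=4 lookahead=) remaining=[) / id + ( num ) - id ) ) $]
Step 8: shift ). Stack=[( ( ( E )] ptr=5 lookahead=/ remaining=[/ id + ( num ) - id ) ) $]
Step 9: reduce F->( E ). Stack=[( ( F] ptr=5 lookahead=/ remaining=[/ id + ( num ) - id ) ) $]
Step 10: reduce T->F. Stack=[( ( T] ptr=5 lookahead=/ remaining=[/ id + ( num ) - id ) ) $]
Step 11: shift /. Stack=[( ( T /] ptr=6 lookahead=id remaining=[id + ( num ) - id ) ) $]
Step 12: shift id. Stack=[( ( T / id] ptr=7 lookahead=+ remaining=[+ ( num ) - id ) ) $]
Step 13: reduce F->id. Stack=[( ( T / F] ptr=7 lookahead=+ remaining=[+ ( num ) - id ) ) $]
Step 14: reduce T->T / F. Stack=[( ( T] ptr=7 lookahead=+ remaining=[+ ( num ) - id ) ) $]
Step 15: reduce E->T. Stack=[( ( E] ptr=7 lookahead=+ remaining=[+ ( num ) - id ) ) $]
Step 16: shift +. Stack=[( ( E +] ptr=8 lookahead=( remaining=[( num ) - id ) ) $]
Step 17: shift (. Stack=[( ( E + (] ptr=9 lookahead=num remaining=[num ) - id ) ) $]
Step 18: shift num. Stack=[( ( E + ( num] ptr=10 lookahead=) remaining=[) - id ) ) $]
Step 19: reduce F->num. Stack=[( ( E + ( F] ptr=10 lookahead=) remaining=[) - id ) ) $]
Step 20: reduce T->F. Stack=[( ( E + ( T] ptr=10 lookahead=) remaining=[) - id ) ) $]
Step 21: reduce E->T. Stack=[( ( E + ( E] ptr=10 lookahead=) remaining=[) - id ) ) $]
Step 22: shift ). Stack=[( ( E + ( E )] ptr=11 lookahead=- remaining=[- id ) ) $]
Step 23: reduce F->( E ). Stack=[( ( E + F] ptr=11 lookahead=- remaining=[- id ) ) $]
Step 24: reduce T->F. Stack=[( ( E + T] ptr=11 lookahead=- remaining=[- id ) ) $]
Step 25: reduce E->E + T. Stack=[( ( E] ptr=11 lookahead=- remaining=[- id ) ) $]
Step 26: shift -. Stack=[( ( E -] ptr=12 lookahead=id remaining=[id ) ) $]
Step 27: shift id. Stack=[( ( E - id] ptr=13 lookahead=) remaining=[) ) $]
Step 28: reduce F->id. Stack=[( ( E - F] ptr=13 lookahead=) remaining=[) ) $]
Step 29: reduce T->F. Stack=[( ( E - T] ptr=13 lookahead=) remaining=[) ) $]
Step 30: reduce E->E - T. Stack=[( ( E] ptr=13 lookahead=) remaining=[) ) $]
Step 31: shift ). Stack=[( ( E )] ptr=14 lookahead=) remaining=[) $]
Step 32: reduce F->( E ). Stack=[( F] ptr=14 lookahead=) remaining=[) $]
Step 33: reduce T->F. Stack=[( T] ptr=14 lookahead=) remaining=[) $]
Step 34: reduce E->T. Stack=[( E] ptr=14 lookahead=) remaining=[) $]
Step 35: shift ). Stack=[( E )] ptr=15 lookahead=$ remaining=[$]
Step 36: reduce F->( E ). Stack=[F] ptr=15 lookahead=$ remaining=[$]
Step 37: reduce T->F. Stack=[T] ptr=15 lookahead=$ remaining=[$]
Step 38: reduce E->T. Stack=[E] ptr=15 lookahead=$ remaining=[$]
Step 39: accept. Stack=[E] ptr=15 lookahead=$ remaining=[$]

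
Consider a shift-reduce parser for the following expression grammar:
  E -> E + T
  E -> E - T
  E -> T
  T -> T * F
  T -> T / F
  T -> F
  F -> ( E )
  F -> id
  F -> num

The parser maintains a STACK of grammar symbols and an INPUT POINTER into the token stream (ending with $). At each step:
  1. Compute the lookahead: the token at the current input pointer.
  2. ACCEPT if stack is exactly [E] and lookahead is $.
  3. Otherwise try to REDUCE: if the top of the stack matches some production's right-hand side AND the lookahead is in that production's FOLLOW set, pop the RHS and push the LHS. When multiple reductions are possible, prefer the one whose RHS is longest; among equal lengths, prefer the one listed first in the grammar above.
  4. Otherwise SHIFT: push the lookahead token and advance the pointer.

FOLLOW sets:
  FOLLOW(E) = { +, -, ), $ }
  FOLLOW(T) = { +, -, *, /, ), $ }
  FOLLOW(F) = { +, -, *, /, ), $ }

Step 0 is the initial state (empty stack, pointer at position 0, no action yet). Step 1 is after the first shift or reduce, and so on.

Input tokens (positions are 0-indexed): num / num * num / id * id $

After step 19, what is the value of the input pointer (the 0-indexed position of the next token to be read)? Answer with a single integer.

Answer: 9

Derivation:
Step 1: shift num. Stack=[num] ptr=1 lookahead=/ remaining=[/ num * num / id * id $]
Step 2: reduce F->num. Stack=[F] ptr=1 lookahead=/ remaining=[/ num * num / id * id $]
Step 3: reduce T->F. Stack=[T] ptr=1 lookahead=/ remaining=[/ num * num / id * id $]
Step 4: shift /. Stack=[T /] ptr=2 lookahead=num remaining=[num * num / id * id $]
Step 5: shift num. Stack=[T / num] ptr=3 lookahead=* remaining=[* num / id * id $]
Step 6: reduce F->num. Stack=[T / F] ptr=3 lookahead=* remaining=[* num / id * id $]
Step 7: reduce T->T / F. Stack=[T] ptr=3 lookahead=* remaining=[* num / id * id $]
Step 8: shift *. Stack=[T *] ptr=4 lookahead=num remaining=[num / id * id $]
Step 9: shift num. Stack=[T * num] ptr=5 lookahead=/ remaining=[/ id * id $]
Step 10: reduce F->num. Stack=[T * F] ptr=5 lookahead=/ remaining=[/ id * id $]
Step 11: reduce T->T * F. Stack=[T] ptr=5 lookahead=/ remaining=[/ id * id $]
Step 12: shift /. Stack=[T /] ptr=6 lookahead=id remaining=[id * id $]
Step 13: shift id. Stack=[T / id] ptr=7 lookahead=* remaining=[* id $]
Step 14: reduce F->id. Stack=[T / F] ptr=7 lookahead=* remaining=[* id $]
Step 15: reduce T->T / F. Stack=[T] ptr=7 lookahead=* remaining=[* id $]
Step 16: shift *. Stack=[T *] ptr=8 lookahead=id remaining=[id $]
Step 17: shift id. Stack=[T * id] ptr=9 lookahead=$ remaining=[$]
Step 18: reduce F->id. Stack=[T * F] ptr=9 lookahead=$ remaining=[$]
Step 19: reduce T->T * F. Stack=[T] ptr=9 lookahead=$ remaining=[$]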